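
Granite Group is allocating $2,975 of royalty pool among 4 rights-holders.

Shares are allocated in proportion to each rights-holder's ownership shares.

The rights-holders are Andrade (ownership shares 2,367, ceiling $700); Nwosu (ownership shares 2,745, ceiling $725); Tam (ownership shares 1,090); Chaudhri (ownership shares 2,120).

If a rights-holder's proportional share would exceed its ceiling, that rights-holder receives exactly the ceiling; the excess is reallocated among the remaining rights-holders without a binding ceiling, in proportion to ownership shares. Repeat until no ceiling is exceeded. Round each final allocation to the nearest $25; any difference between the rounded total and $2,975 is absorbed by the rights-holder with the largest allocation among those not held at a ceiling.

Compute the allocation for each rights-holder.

Andrade: $700 | Nwosu: $725 | Tam: $525 | Chaudhri: $1,025

Ownership shares total: 8,322.
Unconstrained shares: Andrade 846.17; Nwosu 981.30; Tam 389.66; Chaudhri 757.87.
Capped: Andrade ($700), Nwosu ($725); balance $1,550 reallocated over remaining ownership shares 3,210.
Redistributed shares: Tam 526.32 → $525; Chaudhri 1,023.68 → $1,025.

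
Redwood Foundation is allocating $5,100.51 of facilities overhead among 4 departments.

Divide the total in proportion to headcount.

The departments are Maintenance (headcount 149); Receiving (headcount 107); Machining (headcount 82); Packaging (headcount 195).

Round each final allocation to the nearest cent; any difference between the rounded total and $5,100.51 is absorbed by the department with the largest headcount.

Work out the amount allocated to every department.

Maintenance: $1,425.85 | Receiving: $1,023.93 | Machining: $784.69 | Packaging: $1,866.04

Combined headcount = 149 + 107 + 82 + 195 = 533.
Proportional shares: Maintenance 1,425.8461; Receiving 1,023.9298; Machining 784.6938; Packaging 1,866.0402.
At nearest cent: Maintenance $1,425.85; Receiving $1,023.93; Machining $784.69; Packaging $1,866.04. Sum = $5,100.51.
Sum already equals the total — no adjustment.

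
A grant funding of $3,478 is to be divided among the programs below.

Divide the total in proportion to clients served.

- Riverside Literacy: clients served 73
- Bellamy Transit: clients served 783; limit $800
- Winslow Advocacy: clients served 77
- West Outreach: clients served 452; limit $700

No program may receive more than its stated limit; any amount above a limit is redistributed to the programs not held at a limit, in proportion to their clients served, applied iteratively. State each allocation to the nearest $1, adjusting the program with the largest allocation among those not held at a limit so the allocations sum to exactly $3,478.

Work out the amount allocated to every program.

Riverside Literacy: $963 | Bellamy Transit: $800 | Winslow Advocacy: $1,015 | West Outreach: $700

Total clients served = 1,385.
Proportional shares (ignoring caps): Riverside Literacy 183.32; Bellamy Transit 1,966.26; Winslow Advocacy 193.36; West Outreach 1,135.06.
Capped: Bellamy Transit ($800), West Outreach ($700); balance $1,978 reallocated over remaining clients served 150.
Redistributed shares: Riverside Literacy 962.63 → $963; Winslow Advocacy 1,015.37 → $1,015.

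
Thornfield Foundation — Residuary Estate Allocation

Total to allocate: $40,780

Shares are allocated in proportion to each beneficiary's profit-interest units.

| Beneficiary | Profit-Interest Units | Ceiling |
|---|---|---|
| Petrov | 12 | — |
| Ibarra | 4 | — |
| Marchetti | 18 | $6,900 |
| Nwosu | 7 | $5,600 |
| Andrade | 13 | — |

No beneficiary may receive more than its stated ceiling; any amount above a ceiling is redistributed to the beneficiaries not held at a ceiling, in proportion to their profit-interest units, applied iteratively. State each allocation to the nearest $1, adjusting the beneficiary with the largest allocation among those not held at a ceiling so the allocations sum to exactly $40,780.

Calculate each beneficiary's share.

Sum of profit-interest units: 54.
Pro-rata shares before constraints: Petrov 9,062.22; Ibarra 3,020.74; Marchetti 13,593.33; Nwosu 5,286.30; Andrade 9,817.41.
Cap binds for Marchetti ($6,900); balance $33,880 reallocated over remaining profit-interest units 36.
Cap binds for Nwosu ($5,600); balance $28,280 reallocated over remaining profit-interest units 29.
Remaining shares: Petrov 11,702.07 → $11,702; Ibarra 3,900.69 → $3,901; Andrade 12,677.24 → $12,677.

Petrov: $11,702 | Ibarra: $3,901 | Marchetti: $6,900 | Nwosu: $5,600 | Andrade: $12,677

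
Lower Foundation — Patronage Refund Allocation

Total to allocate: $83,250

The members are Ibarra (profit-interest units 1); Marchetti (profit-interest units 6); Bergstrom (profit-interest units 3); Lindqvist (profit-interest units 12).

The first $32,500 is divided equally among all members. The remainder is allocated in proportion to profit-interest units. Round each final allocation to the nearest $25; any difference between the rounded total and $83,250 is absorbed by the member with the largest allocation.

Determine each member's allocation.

Equal tier: $32,500 ÷ 4 = $8,125 apiece.
Remainder $50,750 by profit-interest units (total 22): Ibarra 2,306.82 → $2,300; Marchetti 13,840.91 → $13,850; Bergstrom 6,920.45 → $6,925; Lindqvist 27,681.82 → $27,675.
Totals: Ibarra $8,125 + $2,300 = $10,425; Marchetti $8,125 + $13,850 = $21,975; Bergstrom $8,125 + $6,925 = $15,050; Lindqvist $8,125 + $27,675 = $35,800.

Ibarra: $10,425 · Marchetti: $21,975 · Bergstrom: $15,050 · Lindqvist: $35,800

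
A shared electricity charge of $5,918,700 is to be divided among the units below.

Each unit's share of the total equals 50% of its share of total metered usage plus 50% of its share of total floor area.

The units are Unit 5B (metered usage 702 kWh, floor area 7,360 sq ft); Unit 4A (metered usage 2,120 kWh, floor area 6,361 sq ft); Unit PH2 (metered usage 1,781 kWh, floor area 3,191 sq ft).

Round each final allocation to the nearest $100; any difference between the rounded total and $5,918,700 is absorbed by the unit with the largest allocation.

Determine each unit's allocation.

Unit 5B: $1,739,200 | Unit 4A: $2,476,100 | Unit PH2: $1,703,400

Metered usage total 4,603; floor area total 16,912.
Combined weights (50% metered usage + 50% floor area): Unit 5B 0.2939; Unit 4A 0.4183; Unit PH2 0.2878.
Raw shares: Unit 5B 1,739,219.40; Unit 4A 2,476,066.41; Unit PH2 1,703,414.19.
At nearest $100: Unit 5B $1,739,200; Unit 4A $2,476,100; Unit PH2 $1,703,400. Sum = $5,918,700.
Rounded total matches; no reconciliation needed.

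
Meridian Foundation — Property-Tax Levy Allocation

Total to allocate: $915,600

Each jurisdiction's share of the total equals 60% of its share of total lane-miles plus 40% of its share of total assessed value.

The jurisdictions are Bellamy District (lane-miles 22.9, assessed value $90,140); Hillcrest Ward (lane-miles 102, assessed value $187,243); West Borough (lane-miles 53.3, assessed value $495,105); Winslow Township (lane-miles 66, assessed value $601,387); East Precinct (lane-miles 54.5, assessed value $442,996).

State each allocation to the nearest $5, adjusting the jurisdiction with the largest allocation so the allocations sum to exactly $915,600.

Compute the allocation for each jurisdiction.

Totals — lane-miles 298.7, assessed value 1,816,871.
Combined weights (60% lane-miles + 40% assessed value): Bellamy District 0.0658; Hillcrest Ward 0.2461; West Borough 0.2161; Winslow Township 0.2650; East Precinct 0.2070.
Proportional shares: Bellamy District 60,287.17; Hillcrest Ward 225,339.26; West Borough 197,829.69; Winslow Township 242,611.19; East Precinct 189,532.70.
At nearest $5: Bellamy District $60,285; Hillcrest Ward $225,340; West Borough $197,830; Winslow Township $242,610; East Precinct $189,535. Sum = $915,600.
Sum already equals the total — no adjustment.

Bellamy District: $60,285 · Hillcrest Ward: $225,340 · West Borough: $197,830 · Winslow Township: $242,610 · East Precinct: $189,535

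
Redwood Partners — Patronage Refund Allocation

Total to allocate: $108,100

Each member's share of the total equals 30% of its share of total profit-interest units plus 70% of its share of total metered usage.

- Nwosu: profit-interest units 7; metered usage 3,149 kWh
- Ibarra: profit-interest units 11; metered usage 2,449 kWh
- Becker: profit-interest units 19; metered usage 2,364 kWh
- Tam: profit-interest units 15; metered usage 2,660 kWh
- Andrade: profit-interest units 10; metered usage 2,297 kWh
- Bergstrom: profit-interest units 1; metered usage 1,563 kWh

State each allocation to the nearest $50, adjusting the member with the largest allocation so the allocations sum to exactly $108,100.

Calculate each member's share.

Nwosu: $20,050 | Ibarra: $18,450 | Becker: $22,150 | Tam: $21,600 | Andrade: $17,150 | Bergstrom: $8,700

Profit-interest units total 63; metered usage total 14,482.
Combined weights (30% profit-interest units + 70% metered usage): Nwosu 0.1855; Ibarra 0.1708; Becker 0.2047; Tam 0.2000; Andrade 0.1586; Bergstrom 0.0803.
Proportional shares: Nwosu 20,057.20; Ibarra 18,458.67; Becker 22,132.63; Tam 21,620.21; Andrade 17,149.69; Bergstrom 8,681.60.
After rounding ($50): Nwosu $20,050; Ibarra $18,450; Becker $22,150; Tam $21,600; Andrade $17,150; Bergstrom $8,700. Sum = $108,100.
Sum already equals the total — no adjustment.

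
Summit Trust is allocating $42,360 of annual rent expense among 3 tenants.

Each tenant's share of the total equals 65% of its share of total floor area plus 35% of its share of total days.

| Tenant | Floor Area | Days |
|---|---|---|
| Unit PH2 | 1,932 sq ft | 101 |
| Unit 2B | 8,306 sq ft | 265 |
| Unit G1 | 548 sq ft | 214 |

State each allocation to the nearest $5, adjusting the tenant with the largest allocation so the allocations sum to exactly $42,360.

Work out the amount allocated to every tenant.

Floor area total 10,786; days total 580.
Blended shares (65% floor area + 35% days): Unit PH2 0.1774; Unit 2B 0.6605; Unit G1 0.1622.
Unrounded shares: Unit PH2 7,513.69; Unit 2B 27,977.12; Unit G1 6,869.19.
Rounded to nearest $5: Unit PH2 $7,515; Unit 2B $27,975; Unit G1 $6,870. Sum = $42,360.
No rounding difference to absorb.

Unit PH2: $7,515 | Unit 2B: $27,975 | Unit G1: $6,870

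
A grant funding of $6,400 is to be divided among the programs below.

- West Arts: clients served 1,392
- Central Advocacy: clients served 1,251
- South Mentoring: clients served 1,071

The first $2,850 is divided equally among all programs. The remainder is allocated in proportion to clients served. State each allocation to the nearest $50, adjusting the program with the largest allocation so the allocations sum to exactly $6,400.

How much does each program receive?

Equal tier: $2,850 ÷ 3 = $950 apiece.
Remainder $3,550 by clients served (total 3,714): West Arts 1,330.53 → $1,350; Central Advocacy 1,195.76 → $1,200; South Mentoring 1,023.71 → $1,000.
Totals: West Arts $950 + $1,350 = $2,300; Central Advocacy $950 + $1,200 = $2,150; South Mentoring $950 + $1,000 = $1,950.

West Arts: $2,300 | Central Advocacy: $2,150 | South Mentoring: $1,950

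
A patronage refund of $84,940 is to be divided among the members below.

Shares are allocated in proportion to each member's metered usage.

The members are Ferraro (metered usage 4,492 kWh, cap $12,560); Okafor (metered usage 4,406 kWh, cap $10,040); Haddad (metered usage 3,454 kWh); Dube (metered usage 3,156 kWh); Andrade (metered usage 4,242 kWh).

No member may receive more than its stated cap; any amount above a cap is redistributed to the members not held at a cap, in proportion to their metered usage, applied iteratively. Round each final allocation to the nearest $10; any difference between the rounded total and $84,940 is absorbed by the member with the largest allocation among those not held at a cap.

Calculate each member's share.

Sum of metered usage: 19,750.
Unconstrained shares: Ferraro 19,319.01; Okafor 18,949.15; Haddad 14,854.82; Dube 13,573.20; Andrade 18,243.82.
Held at cap: Ferraro ($12,560), Okafor ($10,040); residual $62,340 reallocated over remaining metered usage 10,852.
Shares after redistribution: Haddad 19,841.72 → $19,840; Dube 18,129.84 → $18,130; Andrade 24,368.44 → $24,370.

Ferraro: $12,560 · Okafor: $10,040 · Haddad: $19,840 · Dube: $18,130 · Andrade: $24,370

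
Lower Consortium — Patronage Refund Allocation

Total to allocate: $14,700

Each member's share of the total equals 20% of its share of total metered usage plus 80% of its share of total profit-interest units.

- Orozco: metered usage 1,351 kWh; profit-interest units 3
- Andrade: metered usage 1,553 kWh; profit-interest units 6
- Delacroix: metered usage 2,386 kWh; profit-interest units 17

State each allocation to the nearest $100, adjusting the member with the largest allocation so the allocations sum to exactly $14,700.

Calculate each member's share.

Orozco: $2,100 · Andrade: $3,600 · Delacroix: $9,000

Metered usage total 5,290; profit-interest units total 26.
Combined weights (20% metered usage + 80% profit-interest units): Orozco 0.1434; Andrade 0.2433; Delacroix 0.6133.
Raw shares: Orozco 2,107.76; Andrade 3,576.95; Delacroix 9,015.29.
After rounding ($100): Orozco $2,100; Andrade $3,600; Delacroix $9,000. Sum = $14,700.
Sum already equals the total — no adjustment.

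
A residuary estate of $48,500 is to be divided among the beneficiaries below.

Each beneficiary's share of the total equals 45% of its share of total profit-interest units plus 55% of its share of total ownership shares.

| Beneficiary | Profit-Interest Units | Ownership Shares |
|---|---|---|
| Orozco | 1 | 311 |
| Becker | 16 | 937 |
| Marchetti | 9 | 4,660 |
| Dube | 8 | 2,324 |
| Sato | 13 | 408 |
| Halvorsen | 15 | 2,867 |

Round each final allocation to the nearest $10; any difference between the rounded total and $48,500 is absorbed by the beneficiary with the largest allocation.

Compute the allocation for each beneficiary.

Orozco: $1,070; Becker: $7,800; Marchetti: $13,980; Dube: $8,200; Sato: $5,520; Halvorsen: $11,930

Profit-interest units total 62; ownership shares total 11,507.
Composite weights (45% profit-interest units + 55% ownership shares): Orozco 0.0221; Becker 0.1609; Marchetti 0.2881; Dube 0.1691; Sato 0.1139; Halvorsen 0.2459.
Unrounded shares: Orozco 1,072.96; Becker 7,804.37; Marchetti 13,970.74; Dube 8,203.52; Sato 5,522.02; Halvorsen 11,926.39.
After rounding ($10): Orozco $1,070; Becker $7,800; Marchetti $13,970; Dube $8,200; Sato $5,520; Halvorsen $11,930. Sum = $48,490.
Difference $48,500 − $48,490 = +$10 applied to largest allocation (Marchetti): Marchetti becomes $13,980.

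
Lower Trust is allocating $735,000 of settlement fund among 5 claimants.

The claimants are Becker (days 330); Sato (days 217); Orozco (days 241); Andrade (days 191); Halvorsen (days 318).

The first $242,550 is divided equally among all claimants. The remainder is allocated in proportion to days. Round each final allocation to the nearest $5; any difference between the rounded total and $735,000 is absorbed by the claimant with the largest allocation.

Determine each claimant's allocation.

$242,550 shared equally gives $48,510 per claimant.
Remainder $492,450 by days (total 1,297): Becker 125,295.68 → $125,295; Sato 82,391.40 → $82,390; Orozco 91,503.82 → $91,505; Andrade 72,519.62 → $72,520; Halvorsen 120,739.48 → $120,740.
Totals: Becker $48,510 + $125,295 = $173,805; Sato $48,510 + $82,390 = $130,900; Orozco $48,510 + $91,505 = $140,015; Andrade $48,510 + $72,520 = $121,030; Halvorsen $48,510 + $120,740 = $169,250.

Becker: $173,805 | Sato: $130,900 | Orozco: $140,015 | Andrade: $121,030 | Halvorsen: $169,250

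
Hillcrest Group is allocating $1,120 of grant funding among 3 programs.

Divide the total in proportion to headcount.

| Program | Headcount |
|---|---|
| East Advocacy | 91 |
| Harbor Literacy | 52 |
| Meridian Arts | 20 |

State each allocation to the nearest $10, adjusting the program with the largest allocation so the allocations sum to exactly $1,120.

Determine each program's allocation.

Sum of headcount: 163.
Raw shares: East Advocacy 91/163 × $1,120 = 625.28; Harbor Literacy 52/163 × $1,120 = 357.30; Meridian Arts 20/163 × $1,120 = 137.42.
At nearest $10: East Advocacy $630; Harbor Literacy $360; Meridian Arts $140. Sum = $1,130.
Difference $1,120 − $1,130 = −$10 applied to largest allocation (East Advocacy): East Advocacy becomes $620.

East Advocacy: $620 · Harbor Literacy: $360 · Meridian Arts: $140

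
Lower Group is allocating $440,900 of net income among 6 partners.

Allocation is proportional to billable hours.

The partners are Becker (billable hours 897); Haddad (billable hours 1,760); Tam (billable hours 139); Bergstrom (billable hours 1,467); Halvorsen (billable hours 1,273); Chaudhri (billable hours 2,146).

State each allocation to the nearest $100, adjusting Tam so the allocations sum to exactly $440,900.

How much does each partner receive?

Total billable hours = 7,682.
Pro-rata amounts: Becker 897/7,682 × $440,900 = 51,482.34; Haddad 1,760/7,682 × $440,900 = 101,013.28; Tam 139/7,682 × $440,900 = 7,977.75; Bergstrom 1,467/7,682 × $440,900 = 84,196.86; Halvorsen 1,273/7,682 × $440,900 = 73,062.44; Chaudhri 2,146/7,682 × $440,900 = 123,167.33.
After rounding ($100): Becker $51,500; Haddad $101,000; Tam $8,000; Bergstrom $84,200; Halvorsen $73,100; Chaudhri $123,200. Sum = $441,000.
Difference $440,900 − $441,000 = −$100 applied to Tam: Tam becomes $7,900.

Becker: $51,500 | Haddad: $101,000 | Tam: $7,900 | Bergstrom: $84,200 | Halvorsen: $73,100 | Chaudhri: $123,200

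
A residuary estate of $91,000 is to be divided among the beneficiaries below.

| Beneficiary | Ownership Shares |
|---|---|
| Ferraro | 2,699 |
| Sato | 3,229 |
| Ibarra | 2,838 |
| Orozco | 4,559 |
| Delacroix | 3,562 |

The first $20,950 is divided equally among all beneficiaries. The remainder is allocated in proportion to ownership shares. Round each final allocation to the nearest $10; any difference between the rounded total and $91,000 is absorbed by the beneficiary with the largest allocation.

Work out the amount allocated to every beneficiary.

Ferraro: $15,390 | Sato: $17,580 | Ibarra: $15,960 | Orozco: $23,100 | Delacroix: $18,970

Equal tier: $20,950 ÷ 5 = $4,190 apiece.
Remainder $70,050 by ownership shares (total 16,887): Ferraro 11,195.89 → $11,200; Sato 13,394.41 → $13,390; Ibarra 11,772.48 → $11,770; Orozco 18,911.47 → $18,910; Delacroix 14,775.75 → $14,780.
Totals: Ferraro $4,190 + $11,200 = $15,390; Sato $4,190 + $13,390 = $17,580; Ibarra $4,190 + $11,770 = $15,960; Orozco $4,190 + $18,910 = $23,100; Delacroix $4,190 + $14,780 = $18,970.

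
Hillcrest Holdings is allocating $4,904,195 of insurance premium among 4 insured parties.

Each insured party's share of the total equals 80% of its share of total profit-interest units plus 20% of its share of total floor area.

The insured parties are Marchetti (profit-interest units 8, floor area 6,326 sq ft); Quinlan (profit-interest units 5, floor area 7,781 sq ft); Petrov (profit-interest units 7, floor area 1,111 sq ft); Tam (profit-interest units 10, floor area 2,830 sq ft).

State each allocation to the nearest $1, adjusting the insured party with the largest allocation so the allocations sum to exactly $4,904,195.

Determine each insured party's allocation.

Totals — profit-interest units 30, floor area 18,048.
Blended shares (80% profit-interest units + 20% floor area): Marchetti 0.2834; Quinlan 0.2196; Petrov 0.1990; Tam 0.2980.
Unrounded shares: Marchetti 1,390,021.90; Quinlan 1,076,759.92; Petrov 975,828.29; Tam 1,461,584.89.
At nearest $1: Marchetti $1,390,022; Quinlan $1,076,760; Petrov $975,828; Tam $1,461,585. Sum = $4,904,195.
Rounded total matches; no reconciliation needed.

Marchetti: $1,390,022; Quinlan: $1,076,760; Petrov: $975,828; Tam: $1,461,585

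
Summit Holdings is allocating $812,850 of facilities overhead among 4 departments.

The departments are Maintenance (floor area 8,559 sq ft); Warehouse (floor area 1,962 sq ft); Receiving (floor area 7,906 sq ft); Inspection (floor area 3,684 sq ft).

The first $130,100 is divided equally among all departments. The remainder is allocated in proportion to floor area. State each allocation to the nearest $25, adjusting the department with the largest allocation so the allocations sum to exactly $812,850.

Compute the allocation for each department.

First tranche $130,100 split equally: $32,525 each.
Remainder $682,750 by floor area (total 22,111): Maintenance 264,287.33 → $264,275; Warehouse 60,583.22 → $60,575; Receiving 244,123.81 → $244,125; Inspection 113,755.64 → $113,750.
Rounding difference +$25 on remainder applied to Maintenance.
Totals: Maintenance $32,525 + $264,300 = $296,825; Warehouse $32,525 + $60,575 = $93,100; Receiving $32,525 + $244,125 = $276,650; Inspection $32,525 + $113,750 = $146,275.

Maintenance: $296,825 · Warehouse: $93,100 · Receiving: $276,650 · Inspection: $146,275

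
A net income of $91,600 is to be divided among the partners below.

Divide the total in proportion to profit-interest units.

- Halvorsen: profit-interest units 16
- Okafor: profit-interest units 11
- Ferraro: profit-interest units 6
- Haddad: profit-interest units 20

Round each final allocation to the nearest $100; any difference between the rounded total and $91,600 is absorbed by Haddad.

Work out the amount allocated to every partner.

Total profit-interest units = 53.
Raw shares: Halvorsen 16/53 × $91,600 = 27,652.83; Okafor 11/53 × $91,600 = 19,011.32; Ferraro 6/53 × $91,600 = 10,369.81; Haddad 20/53 × $91,600 = 34,566.04.
Rounded to nearest $100: Halvorsen $27,700; Okafor $19,000; Ferraro $10,400; Haddad $34,600. Sum = $91,700.
Difference $91,600 − $91,700 = −$100 applied to Haddad: Haddad becomes $34,500.

Halvorsen: $27,700 · Okafor: $19,000 · Ferraro: $10,400 · Haddad: $34,500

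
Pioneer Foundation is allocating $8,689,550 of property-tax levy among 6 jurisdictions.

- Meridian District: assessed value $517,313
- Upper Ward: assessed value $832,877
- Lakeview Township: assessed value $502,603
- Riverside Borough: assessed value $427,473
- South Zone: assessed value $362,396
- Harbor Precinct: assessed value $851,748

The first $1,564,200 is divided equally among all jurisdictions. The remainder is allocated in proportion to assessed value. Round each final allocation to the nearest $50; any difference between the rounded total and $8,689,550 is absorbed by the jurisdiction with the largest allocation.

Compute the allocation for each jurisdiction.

First tranche $1,564,200 split equally: $260,700 each.
Remainder $7,125,350 by assessed value (total 3,494,410): Meridian District 1,054,837.92 → $1,054,850; Upper Ward 1,698,295.32 → $1,698,300; Lakeview Township 1,024,843.19 → $1,024,850; Riverside Borough 871,647.79 → $871,650; South Zone 738,951.16 → $738,950; Harbor Precinct 1,736,774.62 → $1,736,750.
Totals: Meridian District $260,700 + $1,054,850 = $1,315,550; Upper Ward $260,700 + $1,698,300 = $1,959,000; Lakeview Township $260,700 + $1,024,850 = $1,285,550; Riverside Borough $260,700 + $871,650 = $1,132,350; South Zone $260,700 + $738,950 = $999,650; Harbor Precinct $260,700 + $1,736,750 = $1,997,450.

Meridian District: $1,315,550 | Upper Ward: $1,959,000 | Lakeview Township: $1,285,550 | Riverside Borough: $1,132,350 | South Zone: $999,650 | Harbor Precinct: $1,997,450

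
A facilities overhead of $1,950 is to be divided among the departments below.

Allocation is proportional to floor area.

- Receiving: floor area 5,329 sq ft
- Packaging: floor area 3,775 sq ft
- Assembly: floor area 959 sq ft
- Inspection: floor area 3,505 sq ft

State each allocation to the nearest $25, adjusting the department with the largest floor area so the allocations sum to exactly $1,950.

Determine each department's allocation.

Combined floor area = 5,329 + 3,775 + 959 + 3,505 = 13,568.
Unrounded shares: Receiving 765.89; Packaging 542.54; Assembly 137.83; Inspection 503.74.
After rounding ($25): Receiving $775; Packaging $550; Assembly $150; Inspection $500. Sum = $1,975.
Difference $1,950 − $1,975 = −$25 applied to largest floor area (Receiving): Receiving becomes $750.

Receiving: $750; Packaging: $550; Assembly: $150; Inspection: $500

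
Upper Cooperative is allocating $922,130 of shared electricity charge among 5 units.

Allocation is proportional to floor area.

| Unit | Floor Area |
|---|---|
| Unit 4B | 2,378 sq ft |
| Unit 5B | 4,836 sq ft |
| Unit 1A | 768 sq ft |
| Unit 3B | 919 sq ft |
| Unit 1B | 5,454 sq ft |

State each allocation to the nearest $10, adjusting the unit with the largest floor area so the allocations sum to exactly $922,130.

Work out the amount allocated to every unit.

Floor area total: 14,355.
Raw shares: Unit 4B 2,378/14,355 × $922,130 = 152,756.89; Unit 5B 4,836/14,355 × $922,130 = 310,652.78; Unit 1A 768/14,355 × $922,130 = 49,334.44; Unit 3B 919/14,355 × $922,130 = 59,034.31; Unit 1B 5,454/14,355 × $922,130 = 350,351.59.
Rounded to nearest $10: Unit 4B $152,760; Unit 5B $310,650; Unit 1A $49,330; Unit 3B $59,030; Unit 1B $350,350. Sum = $922,120.
Difference $922,130 − $922,120 = +$10 applied to largest floor area (Unit 1B): Unit 1B becomes $350,360.

Unit 4B: $152,760 | Unit 5B: $310,650 | Unit 1A: $49,330 | Unit 3B: $59,030 | Unit 1B: $350,360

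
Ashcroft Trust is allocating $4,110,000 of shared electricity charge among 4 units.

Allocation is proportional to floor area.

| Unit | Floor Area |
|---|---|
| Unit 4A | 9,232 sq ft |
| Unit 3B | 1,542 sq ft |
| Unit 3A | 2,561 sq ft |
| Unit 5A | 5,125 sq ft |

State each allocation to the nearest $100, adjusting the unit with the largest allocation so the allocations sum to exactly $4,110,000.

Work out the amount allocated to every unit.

Sum of floor area: 18,460.
Pro-rata amounts: Unit 4A 9,232/18,460 × $4,110,000 = 2,055,445.29; Unit 3B 1,542/18,460 × $4,110,000 = 343,316.36; Unit 3A 2,561/18,460 × $4,110,000 = 570,190.14; Unit 5A 5,125/18,460 × $4,110,000 = 1,141,048.21.
Rounded to nearest $100: Unit 4A $2,055,400; Unit 3B $343,300; Unit 3A $570,200; Unit 5A $1,141,000. Sum = $4,109,900.
Difference $4,110,000 − $4,109,900 = +$100 applied to largest allocation (Unit 4A): Unit 4A becomes $2,055,500.

Unit 4A: $2,055,500 · Unit 3B: $343,300 · Unit 3A: $570,200 · Unit 5A: $1,141,000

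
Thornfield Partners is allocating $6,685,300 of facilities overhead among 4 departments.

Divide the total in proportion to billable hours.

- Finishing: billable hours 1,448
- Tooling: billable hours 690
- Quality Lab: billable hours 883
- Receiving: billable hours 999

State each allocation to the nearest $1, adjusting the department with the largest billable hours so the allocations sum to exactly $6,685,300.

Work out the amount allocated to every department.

Total billable hours = 1,448 + 690 + 883 + 999 = 4,020.
Unrounded shares: Finishing 2,408,038.41; Tooling 1,147,476.87; Quality Lab 1,468,437.79; Receiving 1,661,346.94.
After rounding ($1): Finishing $2,408,038; Tooling $1,147,477; Quality Lab $1,468,438; Receiving $1,661,347. Sum = $6,685,300.
Sum already equals the total — no adjustment.

Finishing: $2,408,038 · Tooling: $1,147,477 · Quality Lab: $1,468,438 · Receiving: $1,661,347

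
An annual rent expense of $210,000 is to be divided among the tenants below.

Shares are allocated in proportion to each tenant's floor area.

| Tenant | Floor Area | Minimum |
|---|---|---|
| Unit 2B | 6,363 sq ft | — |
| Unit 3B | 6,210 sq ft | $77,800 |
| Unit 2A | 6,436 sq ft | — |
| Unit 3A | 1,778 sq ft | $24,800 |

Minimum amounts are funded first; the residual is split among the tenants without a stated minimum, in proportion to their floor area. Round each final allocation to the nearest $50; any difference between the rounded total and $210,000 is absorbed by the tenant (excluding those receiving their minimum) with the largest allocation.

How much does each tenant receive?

Fund the minimums — Unit 3B $77,800; Unit 3A $24,800. Balance $107,400.
Balance split over remaining floor area 12,799: Unit 2B 53,393.72 → $53,400; Unit 2A 54,006.28 → $54,000.

Unit 2B: $53,400 · Unit 3B: $77,800 · Unit 2A: $54,000 · Unit 3A: $24,800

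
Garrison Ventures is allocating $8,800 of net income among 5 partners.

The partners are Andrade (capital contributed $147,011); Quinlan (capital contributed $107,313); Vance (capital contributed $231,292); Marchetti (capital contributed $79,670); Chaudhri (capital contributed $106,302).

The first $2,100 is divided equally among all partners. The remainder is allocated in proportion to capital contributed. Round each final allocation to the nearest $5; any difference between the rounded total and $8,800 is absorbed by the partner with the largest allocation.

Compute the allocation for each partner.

$2,100 shared equally gives $420 per partner.
Remainder $6,700 by capital contributed (total 671,588): Andrade 1,466.63 → $1,465; Quinlan 1,070.59 → $1,070; Vance 2,307.45 → $2,305; Marchetti 794.82 → $795; Chaudhri 1,060.51 → $1,060.
Rounding difference +$5 on remainder applied to Vance.
Totals: Andrade $420 + $1,465 = $1,885; Quinlan $420 + $1,070 = $1,490; Vance $420 + $2,310 = $2,730; Marchetti $420 + $795 = $1,215; Chaudhri $420 + $1,060 = $1,480.

Andrade: $1,885 | Quinlan: $1,490 | Vance: $2,730 | Marchetti: $1,215 | Chaudhri: $1,480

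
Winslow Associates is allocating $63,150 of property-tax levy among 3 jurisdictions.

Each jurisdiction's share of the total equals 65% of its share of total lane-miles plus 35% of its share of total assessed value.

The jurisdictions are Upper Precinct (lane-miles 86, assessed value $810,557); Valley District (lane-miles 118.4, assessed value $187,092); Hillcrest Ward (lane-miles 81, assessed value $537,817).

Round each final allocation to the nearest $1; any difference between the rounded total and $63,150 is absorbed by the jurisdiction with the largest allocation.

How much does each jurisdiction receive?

Upper Precinct: $24,037 | Valley District: $19,722 | Hillcrest Ward: $19,391

Totals — lane-miles 285.4, assessed value 1,535,466.
Blended shares (65% lane-miles + 35% assessed value): Upper Precinct 0.3806; Valley District 0.3123; Hillcrest Ward 0.3071.
Raw shares: Upper Precinct 24,036.59; Valley District 19,721.94; Hillcrest Ward 19,391.47.
At nearest $1: Upper Precinct $24,037; Valley District $19,722; Hillcrest Ward $19,391. Sum = $63,150.
No rounding difference to absorb.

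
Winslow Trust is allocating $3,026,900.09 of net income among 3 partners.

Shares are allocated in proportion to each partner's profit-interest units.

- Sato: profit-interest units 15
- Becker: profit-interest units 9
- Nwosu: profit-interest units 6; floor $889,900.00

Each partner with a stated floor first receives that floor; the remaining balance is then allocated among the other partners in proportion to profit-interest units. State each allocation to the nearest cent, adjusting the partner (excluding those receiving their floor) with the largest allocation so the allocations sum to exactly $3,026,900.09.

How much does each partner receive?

Minimums first: Nwosu $889,900.00. Remaining pool $2,137,000.09.
Remaining pool split over remaining profit-interest units 24: Sato 1,335,625.0562 → $1,335,625.06; Becker 801,375.0337 → $801,375.03.

Sato: $1,335,625.06 | Becker: $801,375.03 | Nwosu: $889,900.00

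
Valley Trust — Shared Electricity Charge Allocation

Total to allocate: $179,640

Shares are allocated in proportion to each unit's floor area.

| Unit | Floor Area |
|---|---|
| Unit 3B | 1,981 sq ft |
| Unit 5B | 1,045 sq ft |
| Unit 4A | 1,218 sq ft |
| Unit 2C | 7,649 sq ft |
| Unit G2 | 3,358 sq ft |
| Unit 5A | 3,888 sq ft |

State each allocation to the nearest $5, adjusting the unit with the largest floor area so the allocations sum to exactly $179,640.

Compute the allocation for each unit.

Total floor area = 19,139.
Unrounded shares: Unit 3B 1,981/19,139 × $179,640 = 18,593.81; Unit 5B 1,045/19,139 × $179,640 = 9,808.44; Unit 4A 1,218/19,139 × $179,640 = 11,432.23; Unit 2C 7,649/19,139 × $179,640 = 71,794.05; Unit G2 3,358/19,139 × $179,640 = 31,518.42; Unit 5A 3,888/19,139 × $179,640 = 36,493.04.
At nearest $5: Unit 3B $18,595; Unit 5B $9,810; Unit 4A $11,430; Unit 2C $71,795; Unit G2 $31,520; Unit 5A $36,495. Sum = $179,645.
Difference $179,640 − $179,645 = −$5 applied to largest floor area (Unit 2C): Unit 2C becomes $71,790.

Unit 3B: $18,595 | Unit 5B: $9,810 | Unit 4A: $11,430 | Unit 2C: $71,790 | Unit G2: $31,520 | Unit 5A: $36,495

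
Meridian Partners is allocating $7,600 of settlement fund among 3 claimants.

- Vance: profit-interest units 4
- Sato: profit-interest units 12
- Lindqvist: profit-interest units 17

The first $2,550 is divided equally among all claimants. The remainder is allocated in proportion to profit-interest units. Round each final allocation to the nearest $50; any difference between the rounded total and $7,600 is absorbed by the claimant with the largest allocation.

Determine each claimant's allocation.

Vance: $1,450 | Sato: $2,700 | Lindqvist: $3,450

$2,550 shared equally gives $850 per claimant.
Remainder $5,050 by profit-interest units (total 33): Vance 612.12 → $600; Sato 1,836.36 → $1,850; Lindqvist 2,601.52 → $2,600.
Totals: Vance $850 + $600 = $1,450; Sato $850 + $1,850 = $2,700; Lindqvist $850 + $2,600 = $3,450.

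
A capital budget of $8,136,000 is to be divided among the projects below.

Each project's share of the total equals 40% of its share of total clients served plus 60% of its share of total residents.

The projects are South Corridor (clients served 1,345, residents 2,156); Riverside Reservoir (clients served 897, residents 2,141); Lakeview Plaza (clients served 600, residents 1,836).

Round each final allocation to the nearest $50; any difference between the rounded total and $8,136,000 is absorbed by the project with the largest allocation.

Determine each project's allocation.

South Corridor: $3,256,250 | Riverside Reservoir: $2,731,300 | Lakeview Plaza: $2,148,450

Totals — clients served 2,842, residents 6,133.
Combined weights (40% clients served + 60% residents): South Corridor 0.4002; Riverside Reservoir 0.3357; Lakeview Plaza 0.2641.
Unrounded shares: South Corridor 3,256,253.50; Riverside Reservoir 2,731,305.29; Lakeview Plaza 2,148,441.22.
Rounded to nearest $50: South Corridor $3,256,250; Riverside Reservoir $2,731,300; Lakeview Plaza $2,148,450. Sum = $8,136,000.
No rounding difference to absorb.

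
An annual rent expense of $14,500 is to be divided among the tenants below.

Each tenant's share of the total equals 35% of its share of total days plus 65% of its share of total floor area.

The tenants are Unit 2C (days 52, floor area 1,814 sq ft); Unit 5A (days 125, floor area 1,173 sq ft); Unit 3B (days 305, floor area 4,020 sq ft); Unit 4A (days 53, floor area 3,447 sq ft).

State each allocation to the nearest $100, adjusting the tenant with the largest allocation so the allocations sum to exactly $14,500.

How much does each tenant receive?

Unit 2C: $2,100 | Unit 5A: $2,200 | Unit 3B: $6,600 | Unit 4A: $3,600

Totals — days 535, floor area 10,454.
Combined weights (35% days + 65% floor area): Unit 2C 0.1468; Unit 5A 0.1547; Unit 3B 0.4495; Unit 4A 0.2490.
Raw shares: Unit 2C 2,128.72; Unit 5A 2,243.29; Unit 3B 6,517.53; Unit 4A 3,610.46.
At nearest $100: Unit 2C $2,100; Unit 5A $2,200; Unit 3B $6,500; Unit 4A $3,600. Sum = $14,400.
Difference $14,500 − $14,400 = +$100 applied to largest allocation (Unit 3B): Unit 3B becomes $6,600.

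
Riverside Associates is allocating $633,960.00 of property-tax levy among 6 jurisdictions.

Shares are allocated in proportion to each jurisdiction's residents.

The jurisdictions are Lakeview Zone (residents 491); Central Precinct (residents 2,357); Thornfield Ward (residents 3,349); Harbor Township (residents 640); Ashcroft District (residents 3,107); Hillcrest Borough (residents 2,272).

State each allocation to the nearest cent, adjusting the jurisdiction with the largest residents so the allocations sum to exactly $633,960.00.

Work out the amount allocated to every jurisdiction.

Lakeview Zone: $25,480.87 · Central Precinct: $122,318.58 · Thornfield Ward: $173,799.28 · Harbor Township: $33,213.36 · Ashcroft District: $161,240.48 · Hillcrest Borough: $117,907.43

Combined residents = 491 + 2,357 + 3,349 + 640 + 3,107 + 2,272 = 12,216.
Proportional shares: Lakeview Zone 25,480.8743; Central Precinct 122,318.5756; Thornfield Ward 173,799.2829; Harbor Township 33,213.3595; Ashcroft District 161,240.4813; Hillcrest Borough 117,907.4263.
Rounded to nearest cent: Lakeview Zone $25,480.87; Central Precinct $122,318.58; Thornfield Ward $173,799.28; Harbor Township $33,213.36; Ashcroft District $161,240.48; Hillcrest Borough $117,907.43. Sum = $633,960.00.
No rounding difference to absorb.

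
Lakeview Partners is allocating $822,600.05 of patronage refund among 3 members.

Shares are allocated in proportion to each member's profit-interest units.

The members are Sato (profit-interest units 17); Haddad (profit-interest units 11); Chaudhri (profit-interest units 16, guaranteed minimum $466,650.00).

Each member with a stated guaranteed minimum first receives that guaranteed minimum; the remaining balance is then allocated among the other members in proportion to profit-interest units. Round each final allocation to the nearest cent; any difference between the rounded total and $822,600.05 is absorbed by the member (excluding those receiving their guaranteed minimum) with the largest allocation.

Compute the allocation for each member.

Guaranteed amounts: Chaudhri $466,650.00. Remaining pool $355,950.05.
Remaining pool split over remaining profit-interest units 28: Sato 216,112.5304 → $216,112.53; Haddad 139,837.5196 → $139,837.52.

Sato: $216,112.53 · Haddad: $139,837.52 · Chaudhri: $466,650.00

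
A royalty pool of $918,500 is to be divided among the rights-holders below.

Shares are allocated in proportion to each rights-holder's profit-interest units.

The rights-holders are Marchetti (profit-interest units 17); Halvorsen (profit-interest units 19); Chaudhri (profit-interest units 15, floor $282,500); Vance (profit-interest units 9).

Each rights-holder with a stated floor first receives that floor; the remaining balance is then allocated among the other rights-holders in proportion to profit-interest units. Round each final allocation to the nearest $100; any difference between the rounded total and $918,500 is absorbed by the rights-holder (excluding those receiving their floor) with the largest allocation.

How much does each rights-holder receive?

Marchetti: $240,300 · Halvorsen: $268,500 · Chaudhri: $282,500 · Vance: $127,200

Fund the minimums — Chaudhri $282,500. Balance $636,000.
Balance split over remaining profit-interest units 45: Marchetti 240,266.67 → $240,300; Halvorsen 268,533.33 → $268,500; Vance 127,200.00 → $127,200.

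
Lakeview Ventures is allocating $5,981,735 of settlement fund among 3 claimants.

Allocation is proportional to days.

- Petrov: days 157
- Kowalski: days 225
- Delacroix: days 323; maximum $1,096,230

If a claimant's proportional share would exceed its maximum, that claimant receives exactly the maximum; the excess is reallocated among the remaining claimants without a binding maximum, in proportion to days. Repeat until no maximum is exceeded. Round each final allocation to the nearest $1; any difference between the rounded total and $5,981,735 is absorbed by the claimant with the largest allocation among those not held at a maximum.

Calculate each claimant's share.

Petrov: $2,007,917 · Kowalski: $2,877,588 · Delacroix: $1,096,230

Sum of days: 705.
Unconstrained shares: Petrov 1,332,102.69; Kowalski 1,909,064.36; Delacroix 2,740,567.95.
Cap binds for Delacroix ($1,096,230); balance $4,885,505 reallocated over remaining days 382.
Redistributed shares: Petrov 2,007,916.98 → $2,007,917; Kowalski 2,877,588.02 → $2,877,588.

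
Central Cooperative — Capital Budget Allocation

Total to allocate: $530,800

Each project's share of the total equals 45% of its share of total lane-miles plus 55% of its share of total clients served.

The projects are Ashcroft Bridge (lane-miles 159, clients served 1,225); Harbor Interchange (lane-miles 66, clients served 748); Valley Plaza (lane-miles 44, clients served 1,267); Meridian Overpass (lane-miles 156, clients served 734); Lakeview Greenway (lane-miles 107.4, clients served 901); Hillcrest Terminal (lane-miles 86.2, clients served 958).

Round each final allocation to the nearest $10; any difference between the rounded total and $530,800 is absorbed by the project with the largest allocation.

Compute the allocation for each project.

Ashcroft Bridge: $122,710 · Harbor Interchange: $62,920 · Valley Plaza: $80,400 · Meridian Overpass: $96,970 · Lakeview Greenway: $86,570 · Hillcrest Terminal: $81,230

Totals — lane-miles 618.6, clients served 5,833.
Combined weights (45% lane-miles + 55% clients served): Ashcroft Bridge 0.2312; Harbor Interchange 0.1185; Valley Plaza 0.1515; Meridian Overpass 0.1827; Lakeview Greenway 0.1631; Hillcrest Terminal 0.1530.
Pro-rata amounts: Ashcroft Bridge 122,705.57; Harbor Interchange 62,921.77; Valley Plaza 80,402.71; Meridian Overpass 96,972.77; Lakeview Greenway 86,565.15; Hillcrest Terminal 81,232.03.
At nearest $10: Ashcroft Bridge $122,710; Harbor Interchange $62,920; Valley Plaza $80,400; Meridian Overpass $96,970; Lakeview Greenway $86,570; Hillcrest Terminal $81,230. Sum = $530,800.
Sum already equals the total — no adjustment.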